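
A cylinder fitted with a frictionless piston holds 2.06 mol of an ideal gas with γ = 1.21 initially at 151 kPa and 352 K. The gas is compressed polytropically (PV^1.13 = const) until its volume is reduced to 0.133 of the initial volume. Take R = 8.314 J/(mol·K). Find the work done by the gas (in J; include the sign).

V₁ = nRT₁/P₁ = 2.06×8.314×352/151 = 39.9 L.
Polytropic n=1.13: T₂ = T₁(V₁/V₂)^(n−1) = 352×(7.52)^0.13 = 458 K; P₂ = P₁(V₁/V₂)^n = 1480 kPa.
W = (P₁V₁−P₂V₂)/(n−1) = (151×39.9−1480×5.31)/0.13 = -13900 J.

-13900 J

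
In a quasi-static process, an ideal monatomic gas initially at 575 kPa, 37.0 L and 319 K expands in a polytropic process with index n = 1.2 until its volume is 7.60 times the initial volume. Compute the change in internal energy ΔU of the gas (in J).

-10600 J

n = P₁V₁/(RT₁) = 575×37.0/(8.314×319) = 8.02 mol.
Polytropic n=1.2: T₂ = T₁(V₁/V₂)^(n−1) = 319×(0.132)^0.20 = 213 K; P₂ = P₁(V₁/V₂)^n = 50.4 kPa.
For an ideal gas ΔU = nCvΔT with Cv = (3/2)R = 12.5 J/(mol·K).
ΔU = 8.02×12.5×(213−319) = -10600 J.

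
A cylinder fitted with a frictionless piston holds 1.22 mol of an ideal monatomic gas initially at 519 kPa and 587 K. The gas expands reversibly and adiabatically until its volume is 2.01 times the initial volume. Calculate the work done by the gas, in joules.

3320 J

V₁ = nRT₁/P₁ = 1.22×8.314×587/519 = 11.5 L.
Adiabatic: TV^(γ−1) = const ⇒ T₂ = 587×(0.498)^0.667 = 369 K; PV^γ = const ⇒ P₂ = 162 kPa.
ΔU = nCvΔT = 1.22×12.5×(369−587) = -3320 J.
Q = 0 for an adiabatic process, so W = −ΔU = 3320 J.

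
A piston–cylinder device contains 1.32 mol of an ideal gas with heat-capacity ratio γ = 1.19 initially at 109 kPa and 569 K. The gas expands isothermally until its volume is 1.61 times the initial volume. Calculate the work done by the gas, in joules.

2970 J

V₁ = nRT₁/P₁ = 1.32×8.314×569/109 = 57.3 L.
Isothermal: T stays 569 K; PV = const ⇒ V₂ = 92.2 L, P₂ = 67.7 kPa.
W = nRT ln(V₂/V₁) = 1.32×8.314×569×ln(1.61) = 2970 J.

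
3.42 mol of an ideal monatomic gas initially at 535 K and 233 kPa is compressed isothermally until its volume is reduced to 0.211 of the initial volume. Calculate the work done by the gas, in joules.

V₁ = nRT₁/P₁ = 3.42×8.314×535/233 = 65.3 L.
Isothermal: T stays 535 K; PV = const ⇒ V₂ = 13.8 L, P₂ = 1100 kPa.
W = nRT ln(V₂/V₁) = 3.42×8.314×535×ln(0.211) = -23700 J.

-23700 J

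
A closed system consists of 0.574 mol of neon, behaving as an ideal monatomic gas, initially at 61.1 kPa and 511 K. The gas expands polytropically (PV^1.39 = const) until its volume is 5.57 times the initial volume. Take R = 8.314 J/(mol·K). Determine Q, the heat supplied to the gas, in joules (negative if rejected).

1270 J

V₁ = nRT₁/P₁ = 0.574×8.314×511/61.1 = 39.9 L.
Polytropic n=1.39: T₂ = T₁(V₁/V₂)^(n−1) = 511×(0.180)^0.39 = 262 K; P₂ = P₁(V₁/V₂)^n = 5.61 kPa.
W = (P₁V₁−P₂V₂)/(n−1) = (61.1×39.9−5.61×222)/0.39 = 3050 J.
ΔU = nCvΔT = 0.574×12.5×(262−511) = -1790 J.
Q = ΔU + W = 1270 J.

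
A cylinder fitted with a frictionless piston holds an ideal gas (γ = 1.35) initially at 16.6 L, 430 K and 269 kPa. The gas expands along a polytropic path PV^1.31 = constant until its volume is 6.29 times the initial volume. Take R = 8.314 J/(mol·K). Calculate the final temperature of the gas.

Polytropic n=1.31: T₂ = T₁(V₁/V₂)^(n−1) = 430×(0.159)^0.31 = 243 K; P₂ = P₁(V₁/V₂)^n = 24.2 kPa.

243 K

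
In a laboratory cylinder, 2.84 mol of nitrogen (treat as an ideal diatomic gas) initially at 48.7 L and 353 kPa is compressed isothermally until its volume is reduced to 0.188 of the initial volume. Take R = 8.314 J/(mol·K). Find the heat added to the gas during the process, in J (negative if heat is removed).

T₁ = P₁V₁/(nR) = 353×48.7/(2.84×8.314) = 728 K.
Isothermal: T stays 728 K; PV = const ⇒ V₂ = 9.16 L, P₂ = 1880 kPa.
ΔU = 0 (ideal gas, T constant).
W = nRT ln(V₂/V₁) = 2.84×8.314×728×ln(0.188) = -28700 J.
Q = ΔU + W = -28700 J.

-28700 J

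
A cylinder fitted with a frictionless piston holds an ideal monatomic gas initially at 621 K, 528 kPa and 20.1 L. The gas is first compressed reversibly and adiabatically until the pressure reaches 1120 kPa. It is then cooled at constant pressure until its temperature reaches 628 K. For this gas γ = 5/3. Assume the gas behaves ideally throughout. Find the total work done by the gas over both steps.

n = P₁V₁/(RT₁) = 528×20.1/(8.314×621) = 2.06 mol.
Step 1 — Adiabatic: T₂/T₁ = (P₂/P₁)^((γ−1)/γ) ⇒ T₂ = 621×(2.12)^0.400 = 839 K; V₂ = 12.8 L.
ΔU = nCvΔT = 2.06×12.5×(839−621) = 5590 J.
Q = 0 for an adiabatic process, so W = −ΔU = -5590 J.
State after step 1: P = 1120 kPa, V = 12.8 L, T = 839 K.
Step 2 — Isobaric: P stays 1120 kPa; V/T = const ⇒ T₂ = 628 K, V₂ = 9.58 L.
W = PΔV = 1120×(9.58−12.8) kPa·L = -3600 J.
ΔU = nCvΔT = 2.06×12.5×(628−839) = -5410 J.
Q = ΔU + W = nCpΔT = -9010 J.
Net over both steps: W = -9190 J, Q = -9010 J, ΔU = 179 J.

-9190 J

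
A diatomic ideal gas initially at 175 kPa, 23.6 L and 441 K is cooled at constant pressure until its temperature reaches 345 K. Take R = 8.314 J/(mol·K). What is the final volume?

Isobaric: P stays 175 kPa; V/T = const ⇒ T₂ = 345 K, V₂ = 18.5 L.

18.5 L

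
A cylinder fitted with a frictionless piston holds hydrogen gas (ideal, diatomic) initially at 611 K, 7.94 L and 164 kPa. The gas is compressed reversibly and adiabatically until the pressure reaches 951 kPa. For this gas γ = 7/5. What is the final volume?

Adiabatic: T₂/T₁ = (P₂/P₁)^((γ−1)/γ) ⇒ T₂ = 611×(5.80)^0.286 = 1010 K; V₂ = 2.26 L.

2.26 L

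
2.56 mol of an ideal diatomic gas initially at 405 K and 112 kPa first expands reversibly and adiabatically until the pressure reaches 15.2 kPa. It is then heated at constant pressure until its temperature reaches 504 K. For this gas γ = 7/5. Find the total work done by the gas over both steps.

15200 J

V₁ = nRT₁/P₁ = 2.56×8.314×405/112 = 77.0 L.
Step 1 — Adiabatic: T₂/T₁ = (P₂/P₁)^((γ−1)/γ) ⇒ T₂ = 405×(0.136)^0.286 = 229 K; V₂ = 321 L.
ΔU = nCvΔT = 2.56×20.8×(229−405) = -9370 J.
Q = 0 for an adiabatic process, so W = −ΔU = 9370 J.
State after step 1: P = 15.2 kPa, V = 321 L, T = 229 K.
Step 2 — Isobaric: P stays 15.2 kPa; V/T = const ⇒ T₂ = 504 K, V₂ = 706 L.
W = PΔV = 15.2×(706−321) kPa·L = 5860 J.
ΔU = nCvΔT = 2.56×20.8×(504−229) = 14600 J.
Q = ΔU + W = nCpΔT = 20500 J.
Net over both steps: W = 15200 J, Q = 20500 J, ΔU = 5270 J.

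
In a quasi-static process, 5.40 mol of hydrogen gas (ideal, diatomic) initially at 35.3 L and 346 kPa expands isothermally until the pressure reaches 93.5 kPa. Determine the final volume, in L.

131 L

T₁ = P₁V₁/(nR) = 346×35.3/(5.40×8.314) = 272 K.
Isothermal: T stays 272 K; PV = const ⇒ V₂ = 131 L, P₂ = 93.5 kPa.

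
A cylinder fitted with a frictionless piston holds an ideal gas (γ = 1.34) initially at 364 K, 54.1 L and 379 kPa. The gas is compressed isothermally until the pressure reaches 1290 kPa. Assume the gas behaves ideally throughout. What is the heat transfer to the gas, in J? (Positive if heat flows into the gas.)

-25100 J

n = P₁V₁/(RT₁) = 379×54.1/(8.314×364) = 6.78 mol.
Isothermal: T stays 364 K; PV = const ⇒ V₂ = 15.9 L, P₂ = 1290 kPa.
ΔU = 0 (ideal gas, T constant).
W = nRT ln(V₂/V₁) = 6.78×8.314×364×ln(0.294) = -25100 J.
Q = ΔU + W = -25100 J.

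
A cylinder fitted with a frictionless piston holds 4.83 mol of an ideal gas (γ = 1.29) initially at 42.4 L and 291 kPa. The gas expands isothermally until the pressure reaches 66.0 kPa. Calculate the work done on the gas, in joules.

T₁ = P₁V₁/(nR) = 291×42.4/(4.83×8.314) = 307 K.
Isothermal: T stays 307 K; PV = const ⇒ V₂ = 187 L, P₂ = 66.0 kPa.
W = nRT ln(V₂/V₁) = 4.83×8.314×307×ln(4.41) = 18300 J.
Work done on the gas = −W_by = -18300 J.

-18300 J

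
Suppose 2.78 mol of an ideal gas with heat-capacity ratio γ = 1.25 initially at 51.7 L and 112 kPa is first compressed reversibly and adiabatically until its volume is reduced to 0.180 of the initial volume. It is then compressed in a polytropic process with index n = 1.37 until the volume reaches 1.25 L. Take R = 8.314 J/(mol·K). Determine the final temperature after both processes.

808 K

T₁ = P₁V₁/(nR) = 112×51.7/(2.78×8.314) = 251 K.
Step 1 — Adiabatic: TV^(γ−1) = const ⇒ T₂ = 251×(5.56)^0.250 = 385 K; PV^γ = const ⇒ P₂ = 955 kPa.
ΔU = nCvΔT = 2.78×33.3×(385−251) = 12400 J.
Q = 0 for an adiabatic process, so W = −ΔU = -12400 J.
State after step 1: P = 955 kPa, V = 9.31 L, T = 385 K.
Step 2 — Polytropic n=1.37: T₂ = T₁(V₁/V₂)^(n−1) = 385×(7.44)^0.37 = 808 K; P₂ = P₁(V₁/V₂)^n = 14900 kPa.
W = (P₁V₁−P₂V₂)/(n−1) = (955×9.31−14900×1.25)/0.37 = -26500 J.
ΔU = nCvΔT = 2.78×33.3×(808−385) = 39200 J.
Q = ΔU + W = 12700 J.
Net over both steps: W = -38900 J, Q = 12700 J, ΔU = 51600 J.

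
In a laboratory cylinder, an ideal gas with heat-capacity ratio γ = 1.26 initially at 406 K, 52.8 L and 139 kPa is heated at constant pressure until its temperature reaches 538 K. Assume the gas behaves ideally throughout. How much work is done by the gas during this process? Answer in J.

2390 J

n = P₁V₁/(RT₁) = 139×52.8/(8.314×406) = 2.17 mol.
Isobaric: P stays 139 kPa; V/T = const ⇒ T₂ = 538 K, V₂ = 70.0 L.
W = PΔV = 139×(70.0−52.8) kPa·L = 2390 J.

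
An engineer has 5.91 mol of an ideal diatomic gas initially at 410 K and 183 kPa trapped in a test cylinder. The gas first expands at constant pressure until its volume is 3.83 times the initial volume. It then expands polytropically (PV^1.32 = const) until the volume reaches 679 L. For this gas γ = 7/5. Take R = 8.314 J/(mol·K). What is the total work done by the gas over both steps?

91100 J

V₁ = nRT₁/P₁ = 5.91×8.314×410/183 = 110 L.
Step 1 — Isobaric: P stays 183 kPa; V/T = const ⇒ T₂ = 1570 K, V₂ = 422 L.
W = PΔV = 183×(422−110) kPa·L = 57000 J.
ΔU = nCvΔT = 5.91×20.8×(1570−410) = 143000 J.
Q = ΔU + W = nCpΔT = 200000 J.
State after step 1: P = 183 kPa, V = 422 L, T = 1570 K.
Step 2 — Polytropic n=1.32: T₂ = T₁(V₁/V₂)^(n−1) = 1570×(0.621)^0.32 = 1350 K; P₂ = P₁(V₁/V₂)^n = 97.6 kPa.
W = (P₁V₁−P₂V₂)/(n−1) = (183×422−97.6×679)/0.32 = 34100 J.
ΔU = nCvΔT = 5.91×20.8×(1350−1570) = -27300 J.
Q = ΔU + W = 6820 J.
Net over both steps: W = 91100 J, Q = 206000 J, ΔU = 115000 J.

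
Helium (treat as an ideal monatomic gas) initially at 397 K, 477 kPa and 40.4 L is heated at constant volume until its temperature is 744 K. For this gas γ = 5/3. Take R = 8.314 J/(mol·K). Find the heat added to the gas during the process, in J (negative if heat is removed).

n = P₁V₁/(RT₁) = 477×40.4/(8.314×397) = 5.84 mol.
Isochoric: V stays 40.4 L; P/T = const ⇒ T₂ = 744 K, P₂ = 894 kPa.
W = 0 (no volume change).
ΔU = nCvΔT = 5.84×12.5×(744−397) = 25300 J.
Q = ΔU = 25300 J.

25300 J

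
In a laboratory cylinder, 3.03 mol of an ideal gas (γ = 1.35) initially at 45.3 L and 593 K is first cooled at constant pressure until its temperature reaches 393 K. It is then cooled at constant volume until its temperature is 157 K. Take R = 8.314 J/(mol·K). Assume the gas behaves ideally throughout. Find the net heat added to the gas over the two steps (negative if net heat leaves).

-36400 J

P₁ = nRT₁/V₁ = 3.03×8.314×593/45.3 = 330 kPa.
Step 1 — Isobaric: P stays 330 kPa; V/T = const ⇒ T₂ = 393 K, V₂ = 30.0 L.
W = PΔV = 330×(30.0−45.3) kPa·L = -5040 J.
ΔU = nCvΔT = 3.03×23.8×(393−593) = -14400 J.
Q = ΔU + W = nCpΔT = -19400 J.
State after step 1: P = 330 kPa, V = 30.0 L, T = 393 K.
Step 2 — Isochoric: V stays 30.0 L; P/T = const ⇒ T₂ = 157 K, P₂ = 132 kPa.
W = 0 (no volume change).
ΔU = nCvΔT = 3.03×23.8×(157−393) = -17000 J.
Q = ΔU = -17000 J.
Net over both steps: W = -5040 J, Q = -36400 J, ΔU = -31400 J.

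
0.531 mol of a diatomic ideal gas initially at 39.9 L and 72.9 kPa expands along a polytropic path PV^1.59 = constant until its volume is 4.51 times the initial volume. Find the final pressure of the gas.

6.65 kPa

T₁ = P₁V₁/(nR) = 72.9×39.9/(0.531×8.314) = 659 K.
Polytropic n=1.59: T₂ = T₁(V₁/V₂)^(n−1) = 659×(0.222)^0.59 = 271 K; P₂ = P₁(V₁/V₂)^n = 6.65 kPa.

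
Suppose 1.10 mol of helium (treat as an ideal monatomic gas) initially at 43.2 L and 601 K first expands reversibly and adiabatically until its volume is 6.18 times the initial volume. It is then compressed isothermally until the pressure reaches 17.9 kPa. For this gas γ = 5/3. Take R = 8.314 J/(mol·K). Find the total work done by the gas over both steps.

4040 J

P₁ = nRT₁/V₁ = 1.10×8.314×601/43.2 = 127 kPa.
Step 1 — Adiabatic: TV^(γ−1) = const ⇒ T₂ = 601×(0.162)^0.667 = 178 K; PV^γ = const ⇒ P₂ = 6.11 kPa.
ΔU = nCvΔT = 1.10×12.5×(178−601) = -5800 J.
Q = 0 for an adiabatic process, so W = −ΔU = 5800 J.
State after step 1: P = 6.11 kPa, V = 267 L, T = 178 K.
Step 2 — Isothermal: T stays 178 K; PV = const ⇒ V₂ = 91.2 L, P₂ = 17.9 kPa.
ΔU = 0 (ideal gas, T constant).
W = nRT ln(V₂/V₁) = 1.10×8.314×178×ln(0.342) = -1750 J.
Q = ΔU + W = -1750 J.
Net over both steps: W = 4040 J, Q = -1750 J, ΔU = -5800 J.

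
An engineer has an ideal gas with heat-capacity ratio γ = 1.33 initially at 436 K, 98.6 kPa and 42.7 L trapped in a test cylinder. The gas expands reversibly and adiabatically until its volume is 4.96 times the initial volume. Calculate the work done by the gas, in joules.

5240 J

n = P₁V₁/(RT₁) = 98.6×42.7/(8.314×436) = 1.16 mol.
Adiabatic: TV^(γ−1) = const ⇒ T₂ = 436×(0.202)^0.330 = 257 K; PV^γ = const ⇒ P₂ = 11.7 kPa.
ΔU = nCvΔT = 1.16×25.2×(257−436) = -5240 J.
Q = 0 for an adiabatic process, so W = −ΔU = 5240 J.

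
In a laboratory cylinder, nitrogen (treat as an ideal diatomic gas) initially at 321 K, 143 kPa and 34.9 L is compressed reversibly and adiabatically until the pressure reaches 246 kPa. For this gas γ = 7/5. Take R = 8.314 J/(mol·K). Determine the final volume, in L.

23.7 L

Adiabatic: T₂/T₁ = (P₂/P₁)^((γ−1)/γ) ⇒ T₂ = 321×(1.72)^0.286 = 375 K; V₂ = 23.7 L.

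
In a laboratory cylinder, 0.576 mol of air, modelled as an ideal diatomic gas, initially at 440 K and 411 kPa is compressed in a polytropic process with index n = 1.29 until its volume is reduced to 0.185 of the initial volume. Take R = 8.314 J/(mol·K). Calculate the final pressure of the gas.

V₁ = nRT₁/P₁ = 0.576×8.314×440/411 = 5.13 L.
Polytropic n=1.29: T₂ = T₁(V₁/V₂)^(n−1) = 440×(5.41)^0.29 = 718 K; P₂ = P₁(V₁/V₂)^n = 3620 kPa.

3620 kPa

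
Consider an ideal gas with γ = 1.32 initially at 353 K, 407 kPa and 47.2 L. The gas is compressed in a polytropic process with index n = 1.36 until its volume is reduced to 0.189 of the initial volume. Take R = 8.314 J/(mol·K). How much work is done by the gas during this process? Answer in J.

n = P₁V₁/(RT₁) = 407×47.2/(8.314×353) = 6.55 mol.
Polytropic n=1.36: T₂ = T₁(V₁/V₂)^(n−1) = 353×(5.29)^0.36 = 643 K; P₂ = P₁(V₁/V₂)^n = 3920 kPa.
W = (P₁V₁−P₂V₂)/(n−1) = (407×47.2−3920×8.92)/0.36 = -43800 J.

-43800 J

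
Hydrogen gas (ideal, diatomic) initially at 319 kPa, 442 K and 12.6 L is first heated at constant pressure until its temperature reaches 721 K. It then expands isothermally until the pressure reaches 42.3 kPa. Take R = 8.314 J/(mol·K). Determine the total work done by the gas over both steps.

n = P₁V₁/(RT₁) = 319×12.6/(8.314×442) = 1.09 mol.
Step 1 — Isobaric: P stays 319 kPa; V/T = const ⇒ T₂ = 721 K, V₂ = 20.6 L.
W = PΔV = 319×(20.6−12.6) kPa·L = 2540 J.
ΔU = nCvΔT = 1.09×20.8×(721−442) = 6340 J.
Q = ΔU + W = nCpΔT = 8880 J.
State after step 1: P = 319 kPa, V = 20.6 L, T = 721 K.
Step 2 — Isothermal: T stays 721 K; PV = const ⇒ V₂ = 155 L, P₂ = 42.3 kPa.
ΔU = 0 (ideal gas, T constant).
W = nRT ln(V₂/V₁) = 1.09×8.314×721×ln(7.54) = 13200 J.
Q = ΔU + W = 13200 J.
Net over both steps: W = 15800 J, Q = 22100 J, ΔU = 6340 J.

15800 J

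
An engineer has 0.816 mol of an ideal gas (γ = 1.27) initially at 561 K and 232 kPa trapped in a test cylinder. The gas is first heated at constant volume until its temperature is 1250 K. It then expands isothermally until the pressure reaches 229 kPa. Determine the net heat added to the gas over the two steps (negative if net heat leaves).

V₁ = nRT₁/P₁ = 0.816×8.314×561/232 = 16.4 L.
Step 1 — Isochoric: V stays 16.4 L; P/T = const ⇒ T₂ = 1250 K, P₂ = 517 kPa.
W = 0 (no volume change).
ΔU = nCvΔT = 0.816×30.8×(1250−561) = 17300 J.
Q = ΔU = 17300 J.
State after step 1: P = 517 kPa, V = 16.4 L, T = 1250 K.
Step 2 — Isothermal: T stays 1250 K; PV = const ⇒ V₂ = 37.0 L, P₂ = 229 kPa.
ΔU = 0 (ideal gas, T constant).
W = nRT ln(V₂/V₁) = 0.816×8.314×1250×ln(2.26) = 6900 J.
Q = ΔU + W = 6900 J.
Net over both steps: W = 6900 J, Q = 24200 J, ΔU = 17300 J.

24200 J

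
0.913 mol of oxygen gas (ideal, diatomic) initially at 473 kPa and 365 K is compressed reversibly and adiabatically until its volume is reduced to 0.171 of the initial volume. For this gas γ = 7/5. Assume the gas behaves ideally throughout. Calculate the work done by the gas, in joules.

V₁ = nRT₁/P₁ = 0.913×8.314×365/473 = 5.86 L.
Adiabatic: TV^(γ−1) = const ⇒ T₂ = 365×(5.85)^0.400 = 740 K; PV^γ = const ⇒ P₂ = 5610 kPa.
ΔU = nCvΔT = 0.913×20.8×(740−365) = 7110 J.
Q = 0 for an adiabatic process, so W = −ΔU = -7110 J.

-7110 J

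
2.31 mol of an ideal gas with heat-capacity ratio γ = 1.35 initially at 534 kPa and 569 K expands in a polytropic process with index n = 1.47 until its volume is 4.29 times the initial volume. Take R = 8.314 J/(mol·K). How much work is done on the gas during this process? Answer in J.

V₁ = nRT₁/P₁ = 2.31×8.314×569/534 = 20.5 L.
Polytropic n=1.47: T₂ = T₁(V₁/V₂)^(n−1) = 569×(0.233)^0.47 = 287 K; P₂ = P₁(V₁/V₂)^n = 62.8 kPa.
W = (P₁V₁−P₂V₂)/(n−1) = (534×20.5−62.8×87.8)/0.47 = 11500 J.
Work done on the gas = −W_by = -11500 J.

-11500 J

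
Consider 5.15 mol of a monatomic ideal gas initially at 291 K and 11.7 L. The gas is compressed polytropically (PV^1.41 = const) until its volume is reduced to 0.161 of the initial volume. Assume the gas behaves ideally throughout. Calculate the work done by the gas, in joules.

-33900 J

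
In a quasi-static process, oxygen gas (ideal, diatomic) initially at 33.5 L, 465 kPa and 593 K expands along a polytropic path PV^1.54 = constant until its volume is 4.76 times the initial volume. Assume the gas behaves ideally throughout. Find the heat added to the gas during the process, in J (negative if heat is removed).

n = P₁V₁/(RT₁) = 465×33.5/(8.314×593) = 3.16 mol.
Polytropic n=1.54: T₂ = T₁(V₁/V₂)^(n−1) = 593×(0.210)^0.54 = 255 K; P₂ = P₁(V₁/V₂)^n = 42.1 kPa.
W = (P₁V₁−P₂V₂)/(n−1) = (465×33.5−42.1×159)/0.54 = 16400 J.
ΔU = nCvΔT = 3.16×20.8×(255−593) = -22200 J.
Q = ΔU + W = -5750 J.

-5750 J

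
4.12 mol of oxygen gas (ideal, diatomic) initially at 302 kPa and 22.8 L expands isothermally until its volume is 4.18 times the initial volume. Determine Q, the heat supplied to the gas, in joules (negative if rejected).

9850 J

T₁ = P₁V₁/(nR) = 302×22.8/(4.12×8.314) = 201 K.
Isothermal: T stays 201 K; PV = const ⇒ V₂ = 95.3 L, P₂ = 72.2 kPa.
ΔU = 0 (ideal gas, T constant).
W = nRT ln(V₂/V₁) = 4.12×8.314×201×ln(4.18) = 9850 J.
Q = ΔU + W = 9850 J.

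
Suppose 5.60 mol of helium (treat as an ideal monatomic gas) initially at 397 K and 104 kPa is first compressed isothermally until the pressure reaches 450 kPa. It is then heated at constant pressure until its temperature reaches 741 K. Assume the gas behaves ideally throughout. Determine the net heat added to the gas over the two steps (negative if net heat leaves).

V₁ = nRT₁/P₁ = 5.60×8.314×397/104 = 178 L.
Step 1 — Isothermal: T stays 397 K; PV = const ⇒ V₂ = 41.1 L, P₂ = 450 kPa.
ΔU = 0 (ideal gas, T constant).
W = nRT ln(V₂/V₁) = 5.60×8.314×397×ln(0.231) = -27100 J.
Q = ΔU + W = -27100 J.
State after step 1: P = 450 kPa, V = 41.1 L, T = 397 K.
Step 2 — Isobaric: P stays 450 kPa; V/T = const ⇒ T₂ = 741 K, V₂ = 76.7 L.
W = PΔV = 450×(76.7−41.1) kPa·L = 16000 J.
ΔU = nCvΔT = 5.60×12.5×(741−397) = 24000 J.
Q = ΔU + W = nCpΔT = 40000 J.
Net over both steps: W = -11100 J, Q = 13000 J, ΔU = 24000 J.

13000 J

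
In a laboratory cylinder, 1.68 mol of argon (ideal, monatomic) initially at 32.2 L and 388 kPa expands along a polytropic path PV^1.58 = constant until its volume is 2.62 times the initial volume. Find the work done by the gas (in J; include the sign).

T₁ = P₁V₁/(nR) = 388×32.2/(1.68×8.314) = 894 K.
Polytropic n=1.58: T₂ = T₁(V₁/V₂)^(n−1) = 894×(0.382)^0.58 = 512 K; P₂ = P₁(V₁/V₂)^n = 84.7 kPa.
W = (P₁V₁−P₂V₂)/(n−1) = (388×32.2−84.7×84.4)/0.58 = 9220 J.

9220 J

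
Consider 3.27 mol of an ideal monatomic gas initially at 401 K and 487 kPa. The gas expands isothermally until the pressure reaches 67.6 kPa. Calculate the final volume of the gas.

V₁ = nRT₁/P₁ = 3.27×8.314×401/487 = 22.4 L.
Isothermal: T stays 401 K; PV = const ⇒ V₂ = 161 L, P₂ = 67.6 kPa.

161 L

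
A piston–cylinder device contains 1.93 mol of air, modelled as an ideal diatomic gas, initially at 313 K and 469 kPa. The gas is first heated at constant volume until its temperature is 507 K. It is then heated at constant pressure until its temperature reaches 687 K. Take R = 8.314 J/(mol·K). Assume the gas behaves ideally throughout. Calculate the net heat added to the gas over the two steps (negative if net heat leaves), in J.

17900 J

V₁ = nRT₁/P₁ = 1.93×8.314×313/469 = 10.7 L.
Step 1 — Isochoric: V stays 10.7 L; P/T = const ⇒ T₂ = 507 K, P₂ = 760 kPa.
W = 0 (no volume change).
ΔU = nCvΔT = 1.93×20.8×(507−313) = 7780 J.
Q = ΔU = 7780 J.
State after step 1: P = 760 kPa, V = 10.7 L, T = 507 K.
Step 2 — Isobaric: P stays 760 kPa; V/T = const ⇒ T₂ = 687 K, V₂ = 14.5 L.
W = PΔV = 760×(14.5−10.7) kPa·L = 2890 J.
ΔU = nCvΔT = 1.93×20.8×(687−507) = 7220 J.
Q = ΔU + W = nCpΔT = 10100 J.
Net over both steps: W = 2890 J, Q = 17900 J, ΔU = 15000 J.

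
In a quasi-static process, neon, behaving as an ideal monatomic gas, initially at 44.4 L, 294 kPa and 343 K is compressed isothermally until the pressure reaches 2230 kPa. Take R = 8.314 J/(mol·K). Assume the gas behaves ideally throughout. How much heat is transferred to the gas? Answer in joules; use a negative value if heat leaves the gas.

-26400 J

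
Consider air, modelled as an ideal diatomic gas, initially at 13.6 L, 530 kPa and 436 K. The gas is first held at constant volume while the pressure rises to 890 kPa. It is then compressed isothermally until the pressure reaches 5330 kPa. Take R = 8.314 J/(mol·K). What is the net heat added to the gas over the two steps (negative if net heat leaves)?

-9420 J

n = P₁V₁/(RT₁) = 530×13.6/(8.314×436) = 1.99 mol.
Step 1 — Isochoric: V stays 13.6 L; P/T = const ⇒ T₂ = 732 K, P₂ = 890 kPa.
W = 0 (no volume change).
ΔU = nCvΔT = 1.99×20.8×(732−436) = 12200 J.
Q = ΔU = 12200 J.
State after step 1: P = 890 kPa, V = 13.6 L, T = 732 K.
Step 2 — Isothermal: T stays 732 K; PV = const ⇒ V₂ = 2.27 L, P₂ = 5330 kPa.
ΔU = 0 (ideal gas, T constant).
W = nRT ln(V₂/V₁) = 1.99×8.314×732×ln(0.167) = -21700 J.
Q = ΔU + W = -21700 J.
Net over both steps: W = -21700 J, Q = -9420 J, ΔU = 12200 J.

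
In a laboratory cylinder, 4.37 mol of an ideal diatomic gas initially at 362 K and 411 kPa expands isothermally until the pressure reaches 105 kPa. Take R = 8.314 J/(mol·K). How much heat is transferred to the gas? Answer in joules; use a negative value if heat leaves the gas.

17900 J

V₁ = nRT₁/P₁ = 4.37×8.314×362/411 = 32.0 L.
Isothermal: T stays 362 K; PV = const ⇒ V₂ = 125 L, P₂ = 105 kPa.
ΔU = 0 (ideal gas, T constant).
W = nRT ln(V₂/V₁) = 4.37×8.314×362×ln(3.91) = 17900 J.
Q = ΔU + W = 17900 J.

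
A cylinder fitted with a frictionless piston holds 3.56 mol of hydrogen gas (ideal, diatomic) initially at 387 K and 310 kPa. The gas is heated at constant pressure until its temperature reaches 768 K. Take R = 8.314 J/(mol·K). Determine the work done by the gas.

V₁ = nRT₁/P₁ = 3.56×8.314×387/310 = 36.9 L.
Isobaric: P stays 310 kPa; V/T = const ⇒ T₂ = 768 K, V₂ = 73.3 L.
W = PΔV = 310×(73.3−36.9) kPa·L = 11300 J.

11300 J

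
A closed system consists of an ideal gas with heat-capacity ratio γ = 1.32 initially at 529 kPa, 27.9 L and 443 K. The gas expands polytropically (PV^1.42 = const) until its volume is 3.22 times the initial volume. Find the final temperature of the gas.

Polytropic n=1.42: T₂ = T₁(V₁/V₂)^(n−1) = 443×(0.311)^0.42 = 271 K; P₂ = P₁(V₁/V₂)^n = 101 kPa.

271 K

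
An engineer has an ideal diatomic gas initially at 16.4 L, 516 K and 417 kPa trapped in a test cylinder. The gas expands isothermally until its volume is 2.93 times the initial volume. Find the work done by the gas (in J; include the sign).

7350 J

n = P₁V₁/(RT₁) = 417×16.4/(8.314×516) = 1.59 mol.
Isothermal: T stays 516 K; PV = const ⇒ V₂ = 48.1 L, P₂ = 142 kPa.
W = nRT ln(V₂/V₁) = 1.59×8.314×516×ln(2.93) = 7350 J.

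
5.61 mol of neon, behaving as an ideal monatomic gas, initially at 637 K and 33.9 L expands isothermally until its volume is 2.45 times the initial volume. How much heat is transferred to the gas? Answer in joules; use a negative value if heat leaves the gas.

P₁ = nRT₁/V₁ = 5.61×8.314×637/33.9 = 876 kPa.
Isothermal: T stays 637 K; PV = const ⇒ V₂ = 83.1 L, P₂ = 358 kPa.
ΔU = 0 (ideal gas, T constant).
W = nRT ln(V₂/V₁) = 5.61×8.314×637×ln(2.45) = 26600 J.
Q = ΔU + W = 26600 J.

26600 J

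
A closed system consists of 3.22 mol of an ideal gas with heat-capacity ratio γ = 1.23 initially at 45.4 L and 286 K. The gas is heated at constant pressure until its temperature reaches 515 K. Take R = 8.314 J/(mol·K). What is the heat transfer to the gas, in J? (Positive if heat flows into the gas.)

32800 J

P₁ = nRT₁/V₁ = 3.22×8.314×286/45.4 = 169 kPa.
Isobaric: P stays 169 kPa; V/T = const ⇒ T₂ = 515 K, V₂ = 81.8 L.
W = PΔV = 169×(81.8−45.4) kPa·L = 6130 J.
ΔU = nCvΔT = 3.22×36.1×(515−286) = 26700 J.
Q = ΔU + W = nCpΔT = 32800 J.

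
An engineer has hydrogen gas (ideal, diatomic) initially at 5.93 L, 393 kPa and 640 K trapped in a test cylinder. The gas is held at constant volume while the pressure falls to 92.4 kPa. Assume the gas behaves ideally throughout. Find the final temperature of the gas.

Isochoric: V stays 5.93 L; P/T = const ⇒ T₂ = 150 K, P₂ = 92.4 kPa.

150 K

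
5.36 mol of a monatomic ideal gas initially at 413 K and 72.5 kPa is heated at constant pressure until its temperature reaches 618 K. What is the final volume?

V₁ = nRT₁/P₁ = 5.36×8.314×413/72.5 = 254 L.
Isobaric: P stays 72.5 kPa; V/T = const ⇒ T₂ = 618 K, V₂ = 380 L.

380 L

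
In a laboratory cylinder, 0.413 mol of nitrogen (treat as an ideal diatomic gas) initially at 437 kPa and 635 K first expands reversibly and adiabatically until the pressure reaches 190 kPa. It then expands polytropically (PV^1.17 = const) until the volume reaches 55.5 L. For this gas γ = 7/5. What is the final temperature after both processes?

V₁ = nRT₁/P₁ = 0.413×8.314×635/437 = 4.99 L.
Step 1 — Adiabatic: T₂/T₁ = (P₂/P₁)^((γ−1)/γ) ⇒ T₂ = 635×(0.435)^0.286 = 501 K; V₂ = 9.05 L.
ΔU = nCvΔT = 0.413×20.8×(501−635) = -1150 J.
Q = 0 for an adiabatic process, so W = −ΔU = 1150 J.
State after step 1: P = 190 kPa, V = 9.05 L, T = 501 K.
Step 2 — Polytropic n=1.17: T₂ = T₁(V₁/V₂)^(n−1) = 501×(0.163)^0.17 = 368 K; P₂ = P₁(V₁/V₂)^n = 22.7 kPa.
W = (P₁V₁−P₂V₂)/(n−1) = (190×9.05−22.7×55.5)/0.17 = 2680 J.
ΔU = nCvΔT = 0.413×20.8×(368−501) = -1140 J.
Q = ΔU + W = 1540 J.
Net over both steps: W = 3840 J, Q = 1540 J, ΔU = -2290 J.

368 K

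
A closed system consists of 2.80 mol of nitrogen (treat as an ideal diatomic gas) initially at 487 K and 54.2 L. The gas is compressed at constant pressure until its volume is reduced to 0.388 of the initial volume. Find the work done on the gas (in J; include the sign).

P₁ = nRT₁/V₁ = 2.80×8.314×487/54.2 = 209 kPa.
Isobaric: P stays 209 kPa; V/T = const ⇒ T₂ = 189 K, V₂ = 21.0 L.
W = PΔV = 209×(21.0−54.2) kPa·L = -6940 J.
Work done on the gas = −W_by = 6940 J.

6940 J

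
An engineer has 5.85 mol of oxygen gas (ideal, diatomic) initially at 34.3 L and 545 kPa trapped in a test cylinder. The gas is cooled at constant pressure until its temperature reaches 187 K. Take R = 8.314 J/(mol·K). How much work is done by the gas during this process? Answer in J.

T₁ = P₁V₁/(nR) = 545×34.3/(5.85×8.314) = 384 K.
Isobaric: P stays 545 kPa; V/T = const ⇒ T₂ = 187 K, V₂ = 16.7 L.
W = PΔV = 545×(16.7−34.3) kPa·L = -9600 J.

-9600 J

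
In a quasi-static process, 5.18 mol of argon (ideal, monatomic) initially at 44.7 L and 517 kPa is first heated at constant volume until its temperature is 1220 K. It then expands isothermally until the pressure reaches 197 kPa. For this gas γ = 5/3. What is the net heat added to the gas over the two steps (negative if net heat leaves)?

138000 J

T₁ = P₁V₁/(nR) = 517×44.7/(5.18×8.314) = 537 K.
Step 1 — Isochoric: V stays 44.7 L; P/T = const ⇒ T₂ = 1220 K, P₂ = 1180 kPa.
W = 0 (no volume change).
ΔU = nCvΔT = 5.18×12.5×(1220−537) = 44100 J.
Q = ΔU = 44100 J.
State after step 1: P = 1180 kPa, V = 44.7 L, T = 1220 K.
Step 2 — Isothermal: T stays 1220 K; PV = const ⇒ V₂ = 267 L, P₂ = 197 kPa.
ΔU = 0 (ideal gas, T constant).
W = nRT ln(V₂/V₁) = 5.18×8.314×1220×ln(5.97) = 93800 J.
Q = ΔU + W = 93800 J.
Net over both steps: W = 93800 J, Q = 138000 J, ΔU = 44100 J.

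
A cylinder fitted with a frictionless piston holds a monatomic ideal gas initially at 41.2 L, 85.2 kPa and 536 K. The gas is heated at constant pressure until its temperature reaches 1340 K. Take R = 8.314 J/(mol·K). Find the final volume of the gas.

103 L

Isobaric: P stays 85.2 kPa; V/T = const ⇒ T₂ = 1340 K, V₂ = 103 L.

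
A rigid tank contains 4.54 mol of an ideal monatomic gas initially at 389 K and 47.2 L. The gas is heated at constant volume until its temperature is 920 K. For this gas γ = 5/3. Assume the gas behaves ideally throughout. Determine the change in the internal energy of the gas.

P₁ = nRT₁/V₁ = 4.54×8.314×389/47.2 = 311 kPa.
Isochoric: V stays 47.2 L; P/T = const ⇒ T₂ = 920 K, P₂ = 736 kPa.
For an ideal gas ΔU = nCvΔT with Cv = (3/2)R = 12.5 J/(mol·K).
ΔU = 4.54×12.5×(920−389) = 30100 J.

30100 J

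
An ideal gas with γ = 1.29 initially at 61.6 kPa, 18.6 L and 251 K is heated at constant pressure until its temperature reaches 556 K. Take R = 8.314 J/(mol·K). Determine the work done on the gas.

n = P₁V₁/(RT₁) = 61.6×18.6/(8.314×251) = 0.549 mol.
Isobaric: P stays 61.6 kPa; V/T = const ⇒ T₂ = 556 K, V₂ = 41.2 L.
W = PΔV = 61.6×(41.2−18.6) kPa·L = 1390 J.
Work done on the gas = −W_by = -1390 J.

-1390 J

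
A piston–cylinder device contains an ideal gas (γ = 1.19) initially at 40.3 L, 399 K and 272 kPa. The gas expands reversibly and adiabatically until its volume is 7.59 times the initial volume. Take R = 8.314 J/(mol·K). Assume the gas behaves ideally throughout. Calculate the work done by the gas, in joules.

18400 J

n = P₁V₁/(RT₁) = 272×40.3/(8.314×399) = 3.30 mol.
Adiabatic: TV^(γ−1) = const ⇒ T₂ = 399×(0.132)^0.190 = 271 K; PV^γ = const ⇒ P₂ = 24.4 kPa.
ΔU = nCvΔT = 3.30×43.8×(271−399) = -18400 J.
Q = 0 for an adiabatic process, so W = −ΔU = 18400 J.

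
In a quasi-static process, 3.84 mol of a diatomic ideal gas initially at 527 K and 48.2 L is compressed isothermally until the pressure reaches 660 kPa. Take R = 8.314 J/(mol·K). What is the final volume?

25.5 L

P₁ = nRT₁/V₁ = 3.84×8.314×527/48.2 = 349 kPa.
Isothermal: T stays 527 K; PV = const ⇒ V₂ = 25.5 L, P₂ = 660 kPa.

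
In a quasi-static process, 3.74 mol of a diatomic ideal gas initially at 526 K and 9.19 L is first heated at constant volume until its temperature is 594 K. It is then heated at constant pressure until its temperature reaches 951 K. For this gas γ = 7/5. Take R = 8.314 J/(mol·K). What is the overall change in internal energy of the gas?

P₁ = nRT₁/V₁ = 3.74×8.314×526/9.19 = 1780 kPa.
Step 1 — Isochoric: V stays 9.19 L; P/T = const ⇒ T₂ = 594 K, P₂ = 2010 kPa.
W = 0 (no volume change).
ΔU = nCvΔT = 3.74×20.8×(594−526) = 5290 J.
Q = ΔU = 5290 J.
State after step 1: P = 2010 kPa, V = 9.19 L, T = 594 K.
Step 2 — Isobaric: P stays 2010 kPa; V/T = const ⇒ T₂ = 951 K, V₂ = 14.7 L.
W = PΔV = 2010×(14.7−9.19) kPa·L = 11100 J.
ΔU = nCvΔT = 3.74×20.8×(951−594) = 27800 J.
Q = ΔU + W = nCpΔT = 38900 J.
Net over both steps: W = 11100 J, Q = 44100 J, ΔU = 33000 J.

33000 J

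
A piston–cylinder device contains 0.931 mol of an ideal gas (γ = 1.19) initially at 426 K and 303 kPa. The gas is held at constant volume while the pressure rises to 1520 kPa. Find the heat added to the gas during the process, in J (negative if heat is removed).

69700 J

V₁ = nRT₁/P₁ = 0.931×8.314×426/303 = 10.9 L.
Isochoric: V stays 10.9 L; P/T = const ⇒ T₂ = 2140 K, P₂ = 1520 kPa.
W = 0 (no volume change).
ΔU = nCvΔT = 0.931×43.8×(2140−426) = 69700 J.
Q = ΔU = 69700 J.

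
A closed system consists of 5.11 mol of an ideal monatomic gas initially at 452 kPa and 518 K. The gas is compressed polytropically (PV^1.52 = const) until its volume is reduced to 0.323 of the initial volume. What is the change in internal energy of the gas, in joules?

26400 J

V₁ = nRT₁/P₁ = 5.11×8.314×518/452 = 48.7 L.
Polytropic n=1.52: T₂ = T₁(V₁/V₂)^(n−1) = 518×(3.10)^0.52 = 932 K; P₂ = P₁(V₁/V₂)^n = 2520 kPa.
For an ideal gas ΔU = nCvΔT with Cv = (3/2)R = 12.5 J/(mol·K).
ΔU = 5.11×12.5×(932−518) = 26400 J.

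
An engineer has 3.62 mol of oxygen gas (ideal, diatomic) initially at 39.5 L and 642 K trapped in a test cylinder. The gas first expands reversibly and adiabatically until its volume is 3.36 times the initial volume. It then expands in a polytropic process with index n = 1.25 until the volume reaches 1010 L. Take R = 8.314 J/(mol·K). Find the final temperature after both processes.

P₁ = nRT₁/V₁ = 3.62×8.314×642/39.5 = 489 kPa.
Step 1 — Adiabatic: TV^(γ−1) = const ⇒ T₂ = 642×(0.298)^0.400 = 395 K; PV^γ = const ⇒ P₂ = 89.7 kPa.
ΔU = nCvΔT = 3.62×20.8×(395−642) = -18600 J.
Q = 0 for an adiabatic process, so W = −ΔU = 18600 J.
State after step 1: P = 89.7 kPa, V = 133 L, T = 395 K.
Step 2 — Polytropic n=1.25: T₂ = T₁(V₁/V₂)^(n−1) = 395×(0.131)^0.25 = 238 K; P₂ = P₁(V₁/V₂)^n = 7.09 kPa.
W = (P₁V₁−P₂V₂)/(n−1) = (89.7×133−7.09×1010)/0.25 = 18900 J.
ΔU = nCvΔT = 3.62×20.8×(238−395) = -11800 J.
Q = ΔU + W = 7100 J.
Net over both steps: W = 37500 J, Q = 7100 J, ΔU = -30400 J.

238 K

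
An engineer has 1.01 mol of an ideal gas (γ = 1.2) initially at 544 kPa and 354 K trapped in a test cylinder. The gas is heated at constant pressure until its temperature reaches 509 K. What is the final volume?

V₁ = nRT₁/P₁ = 1.01×8.314×354/544 = 5.46 L.
Isobaric: P stays 544 kPa; V/T = const ⇒ T₂ = 509 K, V₂ = 7.86 L.

7.86 L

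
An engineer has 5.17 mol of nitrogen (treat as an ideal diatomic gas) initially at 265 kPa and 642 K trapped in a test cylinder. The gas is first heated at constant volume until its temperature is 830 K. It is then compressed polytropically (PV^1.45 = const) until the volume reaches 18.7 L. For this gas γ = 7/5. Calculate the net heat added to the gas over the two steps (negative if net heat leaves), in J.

31800 J

V₁ = nRT₁/P₁ = 5.17×8.314×642/265 = 104 L.
Step 1 — Isochoric: V stays 104 L; P/T = const ⇒ T₂ = 830 K, P₂ = 343 kPa.
W = 0 (no volume change).
ΔU = nCvΔT = 5.17×20.8×(830−642) = 20200 J.
Q = ΔU = 20200 J.
State after step 1: P = 343 kPa, V = 104 L, T = 830 K.
Step 2 — Polytropic n=1.45: T₂ = T₁(V₁/V₂)^(n−1) = 830×(5.57)^0.45 = 1800 K; P₂ = P₁(V₁/V₂)^n = 4130 kPa.
W = (P₁V₁−P₂V₂)/(n−1) = (343×104−4130×18.7)/0.45 = -92400 J.
ΔU = nCvΔT = 5.17×20.8×(1800−830) = 104000 J.
Q = ΔU + W = 11600 J.
Net over both steps: W = -92400 J, Q = 31800 J, ΔU = 124000 J.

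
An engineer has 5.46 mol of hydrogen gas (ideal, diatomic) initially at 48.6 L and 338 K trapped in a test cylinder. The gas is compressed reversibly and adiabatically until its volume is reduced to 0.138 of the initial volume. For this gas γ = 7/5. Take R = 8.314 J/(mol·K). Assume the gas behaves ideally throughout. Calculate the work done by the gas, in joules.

-46300 J

P₁ = nRT₁/V₁ = 5.46×8.314×338/48.6 = 316 kPa.
Adiabatic: TV^(γ−1) = const ⇒ T₂ = 338×(7.25)^0.400 = 746 K; PV^γ = const ⇒ P₂ = 5050 kPa.
ΔU = nCvΔT = 5.46×20.8×(746−338) = 46300 J.
Q = 0 for an adiabatic process, so W = −ΔU = -46300 J.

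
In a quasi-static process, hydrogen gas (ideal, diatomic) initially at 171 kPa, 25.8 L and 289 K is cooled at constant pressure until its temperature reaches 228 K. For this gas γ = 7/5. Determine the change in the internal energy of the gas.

-2330 J

n = P₁V₁/(RT₁) = 171×25.8/(8.314×289) = 1.84 mol.
Isobaric: P stays 171 kPa; V/T = const ⇒ T₂ = 228 K, V₂ = 20.4 L.
For an ideal gas ΔU = nCvΔT with Cv = (5/2)R = 20.8 J/(mol·K).
ΔU = 1.84×20.8×(228−289) = -2330 J.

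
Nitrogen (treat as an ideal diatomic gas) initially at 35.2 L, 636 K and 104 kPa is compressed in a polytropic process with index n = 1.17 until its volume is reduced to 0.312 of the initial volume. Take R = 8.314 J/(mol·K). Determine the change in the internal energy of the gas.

2000 J

n = P₁V₁/(RT₁) = 104×35.2/(8.314×636) = 0.692 mol.
Polytropic n=1.17: T₂ = T₁(V₁/V₂)^(n−1) = 636×(3.21)^0.17 = 775 K; P₂ = P₁(V₁/V₂)^n = 406 kPa.
For an ideal gas ΔU = nCvΔT with Cv = (5/2)R = 20.8 J/(mol·K).
ΔU = 0.692×20.8×(775−636) = 2000 J.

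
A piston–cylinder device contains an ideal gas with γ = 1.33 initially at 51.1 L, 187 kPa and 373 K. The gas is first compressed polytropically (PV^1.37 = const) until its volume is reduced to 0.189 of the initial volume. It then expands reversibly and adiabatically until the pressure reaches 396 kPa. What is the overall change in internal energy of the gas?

n = P₁V₁/(RT₁) = 187×51.1/(8.314×373) = 3.08 mol.
Step 1 — Polytropic n=1.37: T₂ = T₁(V₁/V₂)^(n−1) = 373×(5.29)^0.37 = 691 K; P₂ = P₁(V₁/V₂)^n = 1830 kPa.
W = (P₁V₁−P₂V₂)/(n−1) = (187×51.1−1830×9.66)/0.37 = -22000 J.
ΔU = nCvΔT = 3.08×25.2×(691−373) = 24700 J.
Q = ΔU + W = 2670 J.
State after step 1: P = 1830 kPa, V = 9.66 L, T = 691 K.
Step 2 — Adiabatic: T₂/T₁ = (P₂/P₁)^((γ−1)/γ) ⇒ T₂ = 691×(0.216)^0.248 = 472 K; V₂ = 30.6 L.
ΔU = nCvΔT = 3.08×25.2×(472−691) = -17000 J.
Q = 0 for an adiabatic process, so W = −ΔU = 17000 J.
Net over both steps: W = -5050 J, Q = 2670 J, ΔU = 7720 J.

7720 J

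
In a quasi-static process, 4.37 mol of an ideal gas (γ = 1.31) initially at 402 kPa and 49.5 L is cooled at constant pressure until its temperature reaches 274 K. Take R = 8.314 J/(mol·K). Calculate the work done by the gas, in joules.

-9940 J

T₁ = P₁V₁/(nR) = 402×49.5/(4.37×8.314) = 548 K.
Isobaric: P stays 402 kPa; V/T = const ⇒ T₂ = 274 K, V₂ = 24.8 L.
W = PΔV = 402×(24.8−49.5) kPa·L = -9940 J.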